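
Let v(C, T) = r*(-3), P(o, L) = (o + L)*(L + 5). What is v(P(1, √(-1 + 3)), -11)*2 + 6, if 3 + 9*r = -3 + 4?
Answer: 22/3 ≈ 7.3333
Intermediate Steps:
r = -2/9 (r = -⅓ + (-3 + 4)/9 = -⅓ + (⅑)*1 = -⅓ + ⅑ = -2/9 ≈ -0.22222)
P(o, L) = (5 + L)*(L + o) (P(o, L) = (L + o)*(5 + L) = (5 + L)*(L + o))
v(C, T) = ⅔ (v(C, T) = -2/9*(-3) = ⅔)
v(P(1, √(-1 + 3)), -11)*2 + 6 = (⅔)*2 + 6 = 4/3 + 6 = 22/3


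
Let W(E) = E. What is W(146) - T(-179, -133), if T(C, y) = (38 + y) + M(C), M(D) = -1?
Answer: 242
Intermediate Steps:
T(C, y) = 37 + y (T(C, y) = (38 + y) - 1 = 37 + y)
W(146) - T(-179, -133) = 146 - (37 - 133) = 146 - 1*(-96) = 146 + 96 = 242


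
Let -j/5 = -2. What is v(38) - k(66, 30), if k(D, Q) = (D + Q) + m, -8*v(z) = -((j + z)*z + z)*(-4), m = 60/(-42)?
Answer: -7179/7 ≈ -1025.6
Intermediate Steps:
j = 10 (j = -5*(-2) = 10)
m = -10/7 (m = 60*(-1/42) = -10/7 ≈ -1.4286)
v(z) = -z/2 - z*(10 + z)/2 (v(z) = -(-1)*((10 + z)*z + z)*(-4)/8 = -(-1)*(z*(10 + z) + z)*(-4)/8 = -(-1)*(z + z*(10 + z))*(-4)/8 = -(-1)*(-4*z - 4*z*(10 + z))/8 = -(4*z + 4*z*(10 + z))/8 = -z/2 - z*(10 + z)/2)
k(D, Q) = -10/7 + D + Q (k(D, Q) = (D + Q) - 10/7 = -10/7 + D + Q)
v(38) - k(66, 30) = -1/2*38*(11 + 38) - (-10/7 + 66 + 30) = -1/2*38*49 - 1*662/7 = -931 - 662/7 = -7179/7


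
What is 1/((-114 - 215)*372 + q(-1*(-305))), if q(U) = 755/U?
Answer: -61/7465517 ≈ -8.1709e-6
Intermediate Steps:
1/((-114 - 215)*372 + q(-1*(-305))) = 1/((-114 - 215)*372 + 755/((-1*(-305)))) = 1/(-329*372 + 755/305) = 1/(-122388 + 755*(1/305)) = 1/(-122388 + 151/61) = 1/(-7465517/61) = -61/7465517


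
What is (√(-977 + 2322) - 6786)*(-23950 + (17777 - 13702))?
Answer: 134871750 - 19875*√1345 ≈ 1.3414e+8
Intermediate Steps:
(√(-977 + 2322) - 6786)*(-23950 + (17777 - 13702)) = (√1345 - 6786)*(-23950 + 4075) = (-6786 + √1345)*(-19875) = 134871750 - 19875*√1345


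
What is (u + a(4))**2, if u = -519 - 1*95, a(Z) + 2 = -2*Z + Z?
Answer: 384400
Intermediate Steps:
a(Z) = -2 - Z (a(Z) = -2 + (-2*Z + Z) = -2 - Z)
u = -614 (u = -519 - 95 = -614)
(u + a(4))**2 = (-614 + (-2 - 1*4))**2 = (-614 + (-2 - 4))**2 = (-614 - 6)**2 = (-620)**2 = 384400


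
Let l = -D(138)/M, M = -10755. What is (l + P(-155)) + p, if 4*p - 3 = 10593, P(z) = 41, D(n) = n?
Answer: 9643696/3585 ≈ 2690.0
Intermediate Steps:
p = 2649 (p = ¾ + (¼)*10593 = ¾ + 10593/4 = 2649)
l = 46/3585 (l = -138/(-10755) = -138*(-1)/10755 = -1*(-46/3585) = 46/3585 ≈ 0.012831)
(l + P(-155)) + p = (46/3585 + 41) + 2649 = 147031/3585 + 2649 = 9643696/3585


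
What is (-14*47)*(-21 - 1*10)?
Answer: 20398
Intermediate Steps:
(-14*47)*(-21 - 1*10) = -658*(-21 - 10) = -658*(-31) = 20398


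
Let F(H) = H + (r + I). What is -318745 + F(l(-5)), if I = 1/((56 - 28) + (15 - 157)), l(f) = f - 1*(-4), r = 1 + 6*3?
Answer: -36334879/114 ≈ -3.1873e+5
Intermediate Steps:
r = 19 (r = 1 + 18 = 19)
l(f) = 4 + f (l(f) = f + 4 = 4 + f)
I = -1/114 (I = 1/(28 - 142) = 1/(-114) = -1/114 ≈ -0.0087719)
F(H) = 2165/114 + H (F(H) = H + (19 - 1/114) = H + 2165/114 = 2165/114 + H)
-318745 + F(l(-5)) = -318745 + (2165/114 + (4 - 5)) = -318745 + (2165/114 - 1) = -318745 + 2051/114 = -36334879/114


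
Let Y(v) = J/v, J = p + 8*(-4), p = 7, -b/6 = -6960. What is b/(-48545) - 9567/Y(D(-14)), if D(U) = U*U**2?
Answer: -254879401032/242725 ≈ -1.0501e+6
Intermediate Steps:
b = 41760 (b = -6*(-6960) = 41760)
J = -25 (J = 7 + 8*(-4) = 7 - 32 = -25)
D(U) = U**3
Y(v) = -25/v
b/(-48545) - 9567/Y(D(-14)) = 41760/(-48545) - 9567/((-25/((-14)**3))) = 41760*(-1/48545) - 9567/((-25/(-2744))) = -8352/9709 - 9567/((-25*(-1/2744))) = -8352/9709 - 9567/25/2744 = -8352/9709 - 9567*2744/25 = -8352/9709 - 26251848/25 = -254879401032/242725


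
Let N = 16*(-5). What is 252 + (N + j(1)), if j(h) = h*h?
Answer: 173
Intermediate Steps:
j(h) = h**2
N = -80
252 + (N + j(1)) = 252 + (-80 + 1**2) = 252 + (-80 + 1) = 252 - 79 = 173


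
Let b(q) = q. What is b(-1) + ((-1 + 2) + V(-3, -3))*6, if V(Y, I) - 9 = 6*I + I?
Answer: -67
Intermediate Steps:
V(Y, I) = 9 + 7*I (V(Y, I) = 9 + (6*I + I) = 9 + 7*I)
b(-1) + ((-1 + 2) + V(-3, -3))*6 = -1 + ((-1 + 2) + (9 + 7*(-3)))*6 = -1 + (1 + (9 - 21))*6 = -1 + (1 - 12)*6 = -1 - 11*6 = -1 - 66 = -67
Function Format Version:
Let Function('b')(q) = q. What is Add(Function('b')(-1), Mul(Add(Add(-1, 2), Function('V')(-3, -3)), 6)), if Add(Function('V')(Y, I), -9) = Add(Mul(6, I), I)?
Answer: -67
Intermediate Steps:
Function('V')(Y, I) = Add(9, Mul(7, I)) (Function('V')(Y, I) = Add(9, Add(Mul(6, I), I)) = Add(9, Mul(7, I)))
Add(Function('b')(-1), Mul(Add(Add(-1, 2), Function('V')(-3, -3)), 6)) = Add(-1, Mul(Add(Add(-1, 2), Add(9, Mul(7, -3))), 6)) = Add(-1, Mul(Add(1, Add(9, -21)), 6)) = Add(-1, Mul(Add(1, -12), 6)) = Add(-1, Mul(-11, 6)) = Add(-1, -66) = -67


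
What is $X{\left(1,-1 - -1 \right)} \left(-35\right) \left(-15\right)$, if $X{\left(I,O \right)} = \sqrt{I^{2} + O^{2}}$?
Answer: $525$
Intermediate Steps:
$X{\left(1,-1 - -1 \right)} \left(-35\right) \left(-15\right) = \sqrt{1^{2} + \left(-1 - -1\right)^{2}} \left(-35\right) \left(-15\right) = \sqrt{1 + \left(-1 + 1\right)^{2}} \left(-35\right) \left(-15\right) = \sqrt{1 + 0^{2}} \left(-35\right) \left(-15\right) = \sqrt{1 + 0} \left(-35\right) \left(-15\right) = \sqrt{1} \left(-35\right) \left(-15\right) = 1 \left(-35\right) \left(-15\right) = \left(-35\right) \left(-15\right) = 525$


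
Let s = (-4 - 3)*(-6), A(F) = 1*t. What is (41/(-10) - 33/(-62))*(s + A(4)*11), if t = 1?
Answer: -29309/155 ≈ -189.09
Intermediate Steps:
A(F) = 1 (A(F) = 1*1 = 1)
s = 42 (s = -7*(-6) = 42)
(41/(-10) - 33/(-62))*(s + A(4)*11) = (41/(-10) - 33/(-62))*(42 + 1*11) = (41*(-1/10) - 33*(-1/62))*(42 + 11) = (-41/10 + 33/62)*53 = -553/155*53 = -29309/155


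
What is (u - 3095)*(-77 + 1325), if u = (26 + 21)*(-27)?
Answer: -5446272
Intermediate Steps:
u = -1269 (u = 47*(-27) = -1269)
(u - 3095)*(-77 + 1325) = (-1269 - 3095)*(-77 + 1325) = -4364*1248 = -5446272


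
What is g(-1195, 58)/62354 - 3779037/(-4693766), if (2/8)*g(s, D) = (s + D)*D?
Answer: -501251148723/146337542582 ≈ -3.4253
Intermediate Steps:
g(s, D) = 4*D*(D + s) (g(s, D) = 4*((s + D)*D) = 4*((D + s)*D) = 4*(D*(D + s)) = 4*D*(D + s))
g(-1195, 58)/62354 - 3779037/(-4693766) = (4*58*(58 - 1195))/62354 - 3779037/(-4693766) = (4*58*(-1137))*(1/62354) - 3779037*(-1/4693766) = -263784*1/62354 + 3779037/4693766 = -131892/31177 + 3779037/4693766 = -501251148723/146337542582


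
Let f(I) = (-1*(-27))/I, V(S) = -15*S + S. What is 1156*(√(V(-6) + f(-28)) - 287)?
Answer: -331772 + 2890*√651/7 ≈ -3.2124e+5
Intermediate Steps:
V(S) = -14*S
f(I) = 27/I
1156*(√(V(-6) + f(-28)) - 287) = 1156*(√(-14*(-6) + 27/(-28)) - 287) = 1156*(√(84 + 27*(-1/28)) - 287) = 1156*(√(84 - 27/28) - 287) = 1156*(√(2325/28) - 287) = 1156*(5*√651/14 - 287) = 1156*(-287 + 5*√651/14) = -331772 + 2890*√651/7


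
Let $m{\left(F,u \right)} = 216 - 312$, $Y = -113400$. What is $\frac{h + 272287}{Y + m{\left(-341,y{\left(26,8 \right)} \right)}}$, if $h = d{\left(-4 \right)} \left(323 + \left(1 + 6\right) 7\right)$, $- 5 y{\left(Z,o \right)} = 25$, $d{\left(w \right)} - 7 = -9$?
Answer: $- \frac{271543}{113496} \approx -2.3925$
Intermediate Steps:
$d{\left(w \right)} = -2$ ($d{\left(w \right)} = 7 - 9 = -2$)
$y{\left(Z,o \right)} = -5$ ($y{\left(Z,o \right)} = \left(- \frac{1}{5}\right) 25 = -5$)
$m{\left(F,u \right)} = -96$
$h = -744$ ($h = - 2 \left(323 + \left(1 + 6\right) 7\right) = - 2 \left(323 + 7 \cdot 7\right) = - 2 \left(323 + 49\right) = \left(-2\right) 372 = -744$)
$\frac{h + 272287}{Y + m{\left(-341,y{\left(26,8 \right)} \right)}} = \frac{-744 + 272287}{-113400 - 96} = \frac{271543}{-113496} = 271543 \left(- \frac{1}{113496}\right) = - \frac{271543}{113496}$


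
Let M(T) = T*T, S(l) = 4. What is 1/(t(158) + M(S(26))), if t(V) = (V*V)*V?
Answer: 1/3944328 ≈ 2.5353e-7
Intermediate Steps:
M(T) = T²
t(V) = V³ (t(V) = V²*V = V³)
1/(t(158) + M(S(26))) = 1/(158³ + 4²) = 1/(3944312 + 16) = 1/3944328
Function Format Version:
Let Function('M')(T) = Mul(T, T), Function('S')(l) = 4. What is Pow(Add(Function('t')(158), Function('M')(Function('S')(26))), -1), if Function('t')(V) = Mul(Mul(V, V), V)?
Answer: Rational(1, 3944328) ≈ 2.5353e-7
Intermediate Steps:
Function('M')(T) = Pow(T, 2)
Function('t')(V) = Pow(V, 3) (Function('t')(V) = Mul(Pow(V, 2), V) = Pow(V, 3))
Pow(Add(Function('t')(158), Function('M')(Function('S')(26))), -1) = Pow(Add(Pow(158, 3), Pow(4, 2)), -1) = Pow(Add(3944312, 16), -1) = Pow(3944328, -1) = Rational(1, 3944328)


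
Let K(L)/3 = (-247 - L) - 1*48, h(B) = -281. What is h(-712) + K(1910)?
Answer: -6896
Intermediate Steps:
K(L) = -885 - 3*L (K(L) = 3*((-247 - L) - 1*48) = 3*((-247 - L) - 48) = 3*(-295 - L) = -885 - 3*L)
h(-712) + K(1910) = -281 + (-885 - 3*1910) = -281 + (-885 - 5730) = -281 - 6615 = -6896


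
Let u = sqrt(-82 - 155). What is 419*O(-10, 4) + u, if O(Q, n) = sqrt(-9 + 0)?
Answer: I*(1257 + sqrt(237)) ≈ 1272.4*I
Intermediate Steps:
u = I*sqrt(237) (u = sqrt(-237) = I*sqrt(237) ≈ 15.395*I)
O(Q, n) = 3*I (O(Q, n) = sqrt(-9) = 3*I)
419*O(-10, 4) + u = 419*(3*I) + I*sqrt(237) = 1257*I + I*sqrt(237)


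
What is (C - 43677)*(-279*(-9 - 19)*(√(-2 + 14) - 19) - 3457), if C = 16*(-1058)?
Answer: 9204990425 - 946892520*√3 ≈ 7.5649e+9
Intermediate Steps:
C = -16928
(C - 43677)*(-279*(-9 - 19)*(√(-2 + 14) - 19) - 3457) = (-16928 - 43677)*(-279*(-9 - 19)*(√(-2 + 14) - 19) - 3457) = -60605*(-(-7812)*(√12 - 19) - 3457) = -60605*(-(-7812)*(2*√3 - 19) - 3457) = -60605*(-(-7812)*(-19 + 2*√3) - 3457) = -60605*(-279*(532 - 56*√3) - 3457) = -60605*((-148428 + 15624*√3) - 3457) = -60605*(-151885 + 15624*√3) = 9204990425 - 946892520*√3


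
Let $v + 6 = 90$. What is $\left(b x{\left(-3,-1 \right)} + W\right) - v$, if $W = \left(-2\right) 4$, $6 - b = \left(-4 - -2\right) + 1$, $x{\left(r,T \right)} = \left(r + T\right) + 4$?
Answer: $-92$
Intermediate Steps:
$v = 84$ ($v = -6 + 90 = 84$)
$x{\left(r,T \right)} = 4 + T + r$ ($x{\left(r,T \right)} = \left(T + r\right) + 4 = 4 + T + r$)
$b = 7$ ($b = 6 - \left(\left(-4 - -2\right) + 1\right) = 6 - \left(\left(-4 + 2\right) + 1\right) = 6 - \left(-2 + 1\right) = 6 - -1 = 6 + 1 = 7$)
$W = -8$
$\left(b x{\left(-3,-1 \right)} + W\right) - v = \left(7 \left(4 - 1 - 3\right) - 8\right) - 84 = \left(7 \cdot 0 - 8\right) - 84 = \left(0 - 8\right) - 84 = -8 - 84 = -92$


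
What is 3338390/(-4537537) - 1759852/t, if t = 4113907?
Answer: -21719219554254/18667005227059 ≈ -1.1635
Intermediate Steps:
3338390/(-4537537) - 1759852/t = 3338390/(-4537537) - 1759852/4113907 = 3338390*(-1/4537537) - 1759852*1/4113907 = -3338390/4537537 - 1759852/4113907 = -21719219554254/18667005227059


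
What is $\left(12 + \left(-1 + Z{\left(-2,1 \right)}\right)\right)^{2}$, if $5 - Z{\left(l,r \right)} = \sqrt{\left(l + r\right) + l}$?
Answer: $\left(16 - i \sqrt{3}\right)^{2} \approx 253.0 - 55.426 i$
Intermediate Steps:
$Z{\left(l,r \right)} = 5 - \sqrt{r + 2 l}$ ($Z{\left(l,r \right)} = 5 - \sqrt{\left(l + r\right) + l} = 5 - \sqrt{r + 2 l}$)
$\left(12 + \left(-1 + Z{\left(-2,1 \right)}\right)\right)^{2} = \left(12 + \left(-1 + \left(5 - \sqrt{1 + 2 \left(-2\right)}\right)\right)\right)^{2} = \left(12 + \left(-1 + \left(5 - \sqrt{1 - 4}\right)\right)\right)^{2} = \left(12 + \left(-1 + \left(5 - \sqrt{-3}\right)\right)\right)^{2} = \left(12 + \left(-1 + \left(5 - i \sqrt{3}\right)\right)\right)^{2} = \left(12 + \left(4 - i \sqrt{3}\right)\right)^{2} = \left(16 - i \sqrt{3}\right)^{2}$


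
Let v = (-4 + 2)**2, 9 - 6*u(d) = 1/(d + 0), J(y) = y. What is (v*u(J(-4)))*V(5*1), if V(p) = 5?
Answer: 185/6 ≈ 30.833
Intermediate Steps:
u(d) = 3/2 - 1/(6*d) (u(d) = 3/2 - 1/(6*(d + 0)) = 3/2 - 1/(6*d))
v = 4 (v = (-2)**2 = 4)
(v*u(J(-4)))*V(5*1) = (4*((1/6)*(-1 + 9*(-4))/(-4)))*5 = (4*((1/6)*(-1/4)*(-1 - 36)))*5 = (4*((1/6)*(-1/4)*(-37)))*5 = (4*(37/24))*5 = (37/6)*5 = 185/6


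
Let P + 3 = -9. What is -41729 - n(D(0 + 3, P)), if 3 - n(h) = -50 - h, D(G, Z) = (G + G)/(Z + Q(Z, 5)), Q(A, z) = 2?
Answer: -208907/5 ≈ -41781.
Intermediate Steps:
P = -12 (P = -3 - 9 = -12)
D(G, Z) = 2*G/(2 + Z) (D(G, Z) = (G + G)/(Z + 2) = (2*G)/(2 + Z) = 2*G/(2 + Z))
n(h) = 53 + h (n(h) = 3 - (-50 - h) = 3 + (50 + h) = 53 + h)
-41729 - n(D(0 + 3, P)) = -41729 - (53 + 2*(0 + 3)/(2 - 12)) = -41729 - (53 + 2*3/(-10)) = -41729 - (53 + 2*3*(-⅒)) = -41729 - (53 - ⅗) = -41729 - 1*262/5 = -41729 - 262/5 = -208907/5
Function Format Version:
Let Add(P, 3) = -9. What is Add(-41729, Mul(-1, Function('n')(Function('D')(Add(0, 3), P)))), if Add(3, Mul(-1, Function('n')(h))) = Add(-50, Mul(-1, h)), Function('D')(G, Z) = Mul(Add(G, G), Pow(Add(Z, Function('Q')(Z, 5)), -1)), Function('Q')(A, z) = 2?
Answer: Rational(-208907, 5) ≈ -41781.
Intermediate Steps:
P = -12 (P = Add(-3, -9) = -12)
Function('D')(G, Z) = Mul(2, G, Pow(Add(2, Z), -1)) (Function('D')(G, Z) = Mul(Add(G, G), Pow(Add(Z, 2), -1)) = Mul(Mul(2, G), Pow(Add(2, Z), -1)) = Mul(2, G, Pow(Add(2, Z), -1)))
Function('n')(h) = Add(53, h) (Function('n')(h) = Add(3, Mul(-1, Add(-50, Mul(-1, h)))) = Add(3, Add(50, h)) = Add(53, h))
Add(-41729, Mul(-1, Function('n')(Function('D')(Add(0, 3), P)))) = Add(-41729, Mul(-1, Add(53, Mul(2, Add(0, 3), Pow(Add(2, -12), -1))))) = Add(-41729, Mul(-1, Add(53, Mul(2, 3, Pow(-10, -1))))) = Add(-41729, Mul(-1, Add(53, Mul(2, 3, Rational(-1, 10))))) = Add(-41729, Mul(-1, Add(53, Rational(-3, 5)))) = Add(-41729, Mul(-1, Rational(262, 5))) = Add(-41729, Rational(-262, 5)) = Rational(-208907, 5)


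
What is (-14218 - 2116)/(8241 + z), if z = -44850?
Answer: 16334/36609 ≈ 0.44617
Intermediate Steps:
(-14218 - 2116)/(8241 + z) = (-14218 - 2116)/(8241 - 44850) = -16334/(-36609) = -16334*(-1/36609) = 16334/36609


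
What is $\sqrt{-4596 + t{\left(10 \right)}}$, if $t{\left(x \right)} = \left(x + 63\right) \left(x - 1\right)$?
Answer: $i \sqrt{3939} \approx 62.761 i$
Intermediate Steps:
$t{\left(x \right)} = \left(-1 + x\right) \left(63 + x\right)$ ($t{\left(x \right)} = \left(63 + x\right) \left(-1 + x\right) = \left(-1 + x\right) \left(63 + x\right)$)
$\sqrt{-4596 + t{\left(10 \right)}} = \sqrt{-4596 + \left(-63 + 10^{2} + 62 \cdot 10\right)} = \sqrt{-4596 + \left(-63 + 100 + 620\right)} = \sqrt{-4596 + 657} = \sqrt{-3939} = i \sqrt{3939}$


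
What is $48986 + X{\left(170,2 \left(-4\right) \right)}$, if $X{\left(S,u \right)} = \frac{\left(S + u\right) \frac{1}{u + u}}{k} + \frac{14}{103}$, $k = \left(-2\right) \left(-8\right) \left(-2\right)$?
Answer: $\frac{1291674775}{26368} \approx 48986.0$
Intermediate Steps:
$k = -32$ ($k = 16 \left(-2\right) = -32$)
$X{\left(S,u \right)} = \frac{14}{103} - \frac{S + u}{64 u}$ ($X{\left(S,u \right)} = \frac{\left(S + u\right) \frac{1}{u + u}}{-32} + \frac{14}{103} = \frac{S + u}{2 u} \left(- \frac{1}{32}\right) + 14 \cdot \frac{1}{103} = \left(S + u\right) \frac{1}{2 u} \left(- \frac{1}{32}\right) + \frac{14}{103} = \frac{S + u}{2 u} \left(- \frac{1}{32}\right) + \frac{14}{103} = - \frac{S + u}{64 u} + \frac{14}{103} = \frac{14}{103} - \frac{S + u}{64 u}$)
$48986 + X{\left(170,2 \left(-4\right) \right)} = 48986 - \left(- \frac{793}{6592} + \frac{85}{32 \cdot 2 \left(-4\right)}\right) = 48986 - \left(- \frac{793}{6592} + \frac{85}{32 \left(-8\right)}\right) = 48986 - \left(- \frac{793}{6592} + \frac{85}{32} \left(- \frac{1}{8}\right)\right) = 48986 + \left(\frac{793}{6592} + \frac{85}{256}\right) = 48986 + \frac{11927}{26368} = \frac{1291674775}{26368}$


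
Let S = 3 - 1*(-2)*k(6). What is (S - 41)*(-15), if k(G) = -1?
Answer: 600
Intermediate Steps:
S = 1 (S = 3 - 1*(-2)*(-1) = 3 - (-2)*(-1) = 3 - 1*2 = 3 - 2 = 1)
(S - 41)*(-15) = (1 - 41)*(-15) = -40*(-15) = 600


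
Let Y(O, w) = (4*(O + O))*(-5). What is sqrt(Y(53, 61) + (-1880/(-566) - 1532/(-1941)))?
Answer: 2*I*sqrt(159608811751998)/549303 ≈ 45.999*I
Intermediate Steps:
Y(O, w) = -40*O (Y(O, w) = (4*(2*O))*(-5) = (8*O)*(-5) = -40*O)
sqrt(Y(53, 61) + (-1880/(-566) - 1532/(-1941))) = sqrt(-40*53 + (-1880/(-566) - 1532/(-1941))) = sqrt(-2120 + (-1880*(-1/566) - 1532*(-1/1941))) = sqrt(-2120 + (940/283 + 1532/1941)) = sqrt(-2120 + 2258096/549303) = sqrt(-1162264264/549303) = 2*I*sqrt(159608811751998)/549303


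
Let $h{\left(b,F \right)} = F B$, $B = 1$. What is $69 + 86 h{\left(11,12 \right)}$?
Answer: $1101$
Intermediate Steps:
$h{\left(b,F \right)} = F$ ($h{\left(b,F \right)} = F 1 = F$)
$69 + 86 h{\left(11,12 \right)} = 69 + 86 \cdot 12 = 69 + 1032 = 1101$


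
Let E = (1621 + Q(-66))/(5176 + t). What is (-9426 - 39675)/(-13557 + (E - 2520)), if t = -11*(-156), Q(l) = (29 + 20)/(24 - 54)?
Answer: 10152122760/3324031939 ≈ 3.0542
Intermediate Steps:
Q(l) = -49/30 (Q(l) = 49/(-30) = 49*(-1/30) = -49/30)
t = 1716
E = 48581/206760 (E = (1621 - 49/30)/(5176 + 1716) = (48581/30)/6892 = (48581/30)*(1/6892) = 48581/206760 ≈ 0.23496)
(-9426 - 39675)/(-13557 + (E - 2520)) = (-9426 - 39675)/(-13557 + (48581/206760 - 2520)) = -49101/(-13557 - 520986619/206760) = -49101/(-3324031939/206760) = -49101*(-206760/3324031939) = 10152122760/3324031939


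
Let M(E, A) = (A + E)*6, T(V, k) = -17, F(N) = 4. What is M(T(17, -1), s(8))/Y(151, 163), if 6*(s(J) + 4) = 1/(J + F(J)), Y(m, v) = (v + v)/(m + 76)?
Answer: -342997/3912 ≈ -87.678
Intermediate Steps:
Y(m, v) = 2*v/(76 + m) (Y(m, v) = (2*v)/(76 + m) = 2*v/(76 + m))
s(J) = -4 + 1/(6*(4 + J)) (s(J) = -4 + 1/(6*(J + 4)) = -4 + 1/(6*(4 + J)))
M(E, A) = 6*A + 6*E
M(T(17, -1), s(8))/Y(151, 163) = (6*((-95 - 24*8)/(6*(4 + 8))) + 6*(-17))/((2*163/(76 + 151))) = (6*((⅙)*(-95 - 192)/12) - 102)/((2*163/227)) = (6*((⅙)*(1/12)*(-287)) - 102)/((2*163*(1/227))) = (6*(-287/72) - 102)/(326/227) = (-287/12 - 102)*(227/326) = -1511/12*227/326 = -342997/3912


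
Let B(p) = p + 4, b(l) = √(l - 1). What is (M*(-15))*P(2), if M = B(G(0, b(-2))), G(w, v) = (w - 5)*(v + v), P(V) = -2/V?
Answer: 60 - 150*I*√3 ≈ 60.0 - 259.81*I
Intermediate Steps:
b(l) = √(-1 + l)
G(w, v) = 2*v*(-5 + w) (G(w, v) = (-5 + w)*(2*v) = 2*v*(-5 + w))
B(p) = 4 + p
M = 4 - 10*I*√3 (M = 4 + 2*√(-1 - 2)*(-5 + 0) = 4 + 2*√(-3)*(-5) = 4 + 2*(I*√3)*(-5) = 4 - 10*I*√3 ≈ 4.0 - 17.32*I)
(M*(-15))*P(2) = ((4 - 10*I*√3)*(-15))*(-2/2) = (-60 + 150*I*√3)*(-2*½) = (-60 + 150*I*√3)*(-1) = 60 - 150*I*√3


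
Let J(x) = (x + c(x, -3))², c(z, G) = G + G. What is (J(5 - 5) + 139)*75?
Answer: 13125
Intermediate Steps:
c(z, G) = 2*G
J(x) = (-6 + x)² (J(x) = (x + 2*(-3))² = (x - 6)² = (-6 + x)²)
(J(5 - 5) + 139)*75 = ((-6 + (5 - 5))² + 139)*75 = ((-6 + 0)² + 139)*75 = ((-6)² + 139)*75 = (36 + 139)*75 = 175*75 = 13125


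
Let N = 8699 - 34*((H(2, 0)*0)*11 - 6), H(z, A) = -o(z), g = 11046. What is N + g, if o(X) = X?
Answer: 19949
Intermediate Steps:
H(z, A) = -z
N = 8903 (N = 8699 - 34*((-1*2*0)*11 - 6) = 8699 - 34*(-2*0*11 - 6) = 8699 - 34*(0*11 - 6) = 8699 - 34*(0 - 6) = 8699 - 34*(-6) = 8699 + 204 = 8903)
N + g = 8903 + 11046 = 19949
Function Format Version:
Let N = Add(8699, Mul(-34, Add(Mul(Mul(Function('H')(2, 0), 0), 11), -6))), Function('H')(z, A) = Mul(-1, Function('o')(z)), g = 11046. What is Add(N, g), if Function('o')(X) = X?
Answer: 19949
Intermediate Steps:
Function('H')(z, A) = Mul(-1, z)
N = 8903 (N = Add(8699, Mul(-34, Add(Mul(Mul(Mul(-1, 2), 0), 11), -6))) = Add(8699, Mul(-34, Add(Mul(Mul(-2, 0), 11), -6))) = Add(8699, Mul(-34, Add(Mul(0, 11), -6))) = Add(8699, Mul(-34, Add(0, -6))) = Add(8699, Mul(-34, -6)) = Add(8699, 204) = 8903)
Add(N, g) = Add(8903, 11046) = 19949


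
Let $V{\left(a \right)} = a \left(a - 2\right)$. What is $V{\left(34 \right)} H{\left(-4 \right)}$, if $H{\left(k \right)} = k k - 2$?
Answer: $15232$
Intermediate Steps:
$H{\left(k \right)} = -2 + k^{2}$ ($H{\left(k \right)} = k^{2} - 2 = -2 + k^{2}$)
$V{\left(a \right)} = a \left(-2 + a\right)$ ($V{\left(a \right)} = a \left(a - 2\right) = a \left(-2 + a\right)$)
$V{\left(34 \right)} H{\left(-4 \right)} = 34 \left(-2 + 34\right) \left(-2 + \left(-4\right)^{2}\right) = 34 \cdot 32 \left(-2 + 16\right) = 1088 \cdot 14 = 15232$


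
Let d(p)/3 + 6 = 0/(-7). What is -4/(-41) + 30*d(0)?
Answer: -22136/41 ≈ -539.90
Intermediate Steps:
d(p) = -18 (d(p) = -18 + 3*(0/(-7)) = -18 + 3*(0*(-1/7)) = -18 + 3*0 = -18 + 0 = -18)
-4/(-41) + 30*d(0) = -4/(-41) + 30*(-18) = -4*(-1/41) - 540 = 4/41 - 540 = -22136/41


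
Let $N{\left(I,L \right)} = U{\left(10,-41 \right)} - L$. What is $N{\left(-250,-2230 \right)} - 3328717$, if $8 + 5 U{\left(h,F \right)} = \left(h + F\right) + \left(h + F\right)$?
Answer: $-3326501$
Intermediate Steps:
$U{\left(h,F \right)} = - \frac{8}{5} + \frac{2 F}{5} + \frac{2 h}{5}$ ($U{\left(h,F \right)} = - \frac{8}{5} + \frac{\left(h + F\right) + \left(h + F\right)}{5} = - \frac{8}{5} + \frac{\left(F + h\right) + \left(F + h\right)}{5} = - \frac{8}{5} + \frac{2 F + 2 h}{5} = - \frac{8}{5} + \left(\frac{2 F}{5} + \frac{2 h}{5}\right) = - \frac{8}{5} + \frac{2 F}{5} + \frac{2 h}{5}$)
$N{\left(I,L \right)} = -14 - L$ ($N{\left(I,L \right)} = \left(- \frac{8}{5} + \frac{2}{5} \left(-41\right) + \frac{2}{5} \cdot 10\right) - L = \left(- \frac{8}{5} - \frac{82}{5} + 4\right) - L = -14 - L$)
$N{\left(-250,-2230 \right)} - 3328717 = \left(-14 - -2230\right) - 3328717 = \left(-14 + 2230\right) - 3328717 = 2216 - 3328717 = -3326501$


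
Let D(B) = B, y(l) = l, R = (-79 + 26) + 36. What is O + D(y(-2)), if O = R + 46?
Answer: 27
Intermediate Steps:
R = -17 (R = -53 + 36 = -17)
O = 29 (O = -17 + 46 = 29)
O + D(y(-2)) = 29 - 2 = 27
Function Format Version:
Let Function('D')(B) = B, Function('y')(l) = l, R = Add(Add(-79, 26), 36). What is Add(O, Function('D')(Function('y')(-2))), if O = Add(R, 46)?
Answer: 27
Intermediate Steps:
R = -17 (R = Add(-53, 36) = -17)
O = 29 (O = Add(-17, 46) = 29)
Add(O, Function('D')(Function('y')(-2))) = Add(29, -2) = 27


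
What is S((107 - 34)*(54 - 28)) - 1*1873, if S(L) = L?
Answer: 25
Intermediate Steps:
S((107 - 34)*(54 - 28)) - 1*1873 = (107 - 34)*(54 - 28) - 1*1873 = 73*26 - 1873 = 1898 - 1873 = 25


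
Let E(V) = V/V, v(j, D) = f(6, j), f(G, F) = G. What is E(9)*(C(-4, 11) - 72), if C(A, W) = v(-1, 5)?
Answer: -66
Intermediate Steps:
v(j, D) = 6
C(A, W) = 6
E(V) = 1
E(9)*(C(-4, 11) - 72) = 1*(6 - 72) = 1*(-66) = -66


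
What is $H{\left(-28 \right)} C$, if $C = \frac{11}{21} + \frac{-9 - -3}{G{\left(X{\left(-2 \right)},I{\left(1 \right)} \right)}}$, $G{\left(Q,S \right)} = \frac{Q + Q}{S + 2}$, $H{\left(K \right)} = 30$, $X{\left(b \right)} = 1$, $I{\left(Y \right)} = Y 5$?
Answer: $- \frac{4300}{7} \approx -614.29$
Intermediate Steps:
$I{\left(Y \right)} = 5 Y$
$G{\left(Q,S \right)} = \frac{2 Q}{2 + S}$
$C = - \frac{430}{21}$ ($C = \frac{11}{21} + \frac{-9 - -3}{2 \cdot 1 \frac{1}{2 + 5 \cdot 1}} = 11 \cdot \frac{1}{21} + \frac{-9 + 3}{2 \cdot 1 \frac{1}{2 + 5}} = \frac{11}{21} - \frac{6}{2 \cdot 1 \cdot \frac{1}{7}} = \frac{11}{21} - \frac{6}{\frac{2}{7}} = \frac{11}{21} - 21 = - \frac{430}{21} \approx -20.476$)
$H{\left(-28 \right)} C = 30 \left(- \frac{430}{21}\right) = - \frac{4300}{7}$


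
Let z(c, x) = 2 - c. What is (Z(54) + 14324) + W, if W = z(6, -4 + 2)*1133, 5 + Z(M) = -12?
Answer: 9775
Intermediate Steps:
Z(M) = -17 (Z(M) = -5 - 12 = -17)
W = -4532 (W = (2 - 1*6)*1133 = (2 - 6)*1133 = -4*1133 = -4532)
(Z(54) + 14324) + W = (-17 + 14324) - 4532 = 14307 - 4532 = 9775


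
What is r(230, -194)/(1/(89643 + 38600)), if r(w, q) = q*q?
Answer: 4826553548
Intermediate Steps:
r(w, q) = q²
r(230, -194)/(1/(89643 + 38600)) = (-194)²/(1/(89643 + 38600)) = 37636/(1/128243) = 37636*128243 = 4826553548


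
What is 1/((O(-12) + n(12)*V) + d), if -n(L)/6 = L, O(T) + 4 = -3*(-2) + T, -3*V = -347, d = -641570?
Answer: -1/649908 ≈ -1.5387e-6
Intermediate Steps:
V = 347/3 (V = -⅓*(-347) = 347/3 ≈ 115.67)
O(T) = 2 + T (O(T) = -4 + (-3*(-2) + T) = -4 + (6 + T) = 2 + T)
n(L) = -6*L
1/((O(-12) + n(12)*V) + d) = 1/(((2 - 12) - 6*12*(347/3)) - 641570) = 1/((-10 - 72*347/3) - 641570) = 1/((-10 - 8328) - 641570) = 1/(-8338 - 641570) = 1/(-649908) = -1/649908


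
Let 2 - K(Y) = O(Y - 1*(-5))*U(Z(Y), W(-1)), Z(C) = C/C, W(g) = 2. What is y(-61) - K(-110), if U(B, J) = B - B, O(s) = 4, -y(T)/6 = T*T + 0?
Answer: -22328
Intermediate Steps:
y(T) = -6*T² (y(T) = -6*(T*T + 0) = -6*(T² + 0) = -6*T²)
Z(C) = 1
U(B, J) = 0
K(Y) = 2 (K(Y) = 2 - 4*0 = 2 - 1*0 = 2 + 0 = 2)
y(-61) - K(-110) = -6*(-61)² - 1*2 = -6*3721 - 2 = -22326 - 2 = -22328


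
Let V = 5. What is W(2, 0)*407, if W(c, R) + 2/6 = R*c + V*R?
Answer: -407/3 ≈ -135.67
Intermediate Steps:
W(c, R) = -⅓ + 5*R + R*c (W(c, R) = -⅓ + (R*c + 5*R) = -⅓ + (5*R + R*c) = -⅓ + 5*R + R*c)
W(2, 0)*407 = (-⅓ + 5*0 + 0*2)*407 = (-⅓ + 0 + 0)*407 = -⅓*407 = -407/3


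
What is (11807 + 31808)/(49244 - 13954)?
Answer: 8723/7058 ≈ 1.2359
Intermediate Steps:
(11807 + 31808)/(49244 - 13954) = 43615/35290 = 43615*(1/35290) = 8723/7058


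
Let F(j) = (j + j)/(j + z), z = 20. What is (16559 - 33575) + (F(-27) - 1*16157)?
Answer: -232157/7 ≈ -33165.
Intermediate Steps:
F(j) = 2*j/(20 + j) (F(j) = (j + j)/(j + 20) = (2*j)/(20 + j) = 2*j/(20 + j))
(16559 - 33575) + (F(-27) - 1*16157) = (16559 - 33575) + (2*(-27)/(20 - 27) - 1*16157) = -17016 + (2*(-27)/(-7) - 16157) = -17016 + (2*(-27)*(-1/7) - 16157) = -17016 + (54/7 - 16157) = -17016 - 113045/7 = -232157/7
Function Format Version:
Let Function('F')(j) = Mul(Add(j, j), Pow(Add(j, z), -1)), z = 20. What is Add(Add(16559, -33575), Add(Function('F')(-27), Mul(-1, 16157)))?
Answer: Rational(-232157, 7) ≈ -33165.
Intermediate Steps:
Function('F')(j) = Mul(2, j, Pow(Add(20, j), -1)) (Function('F')(j) = Mul(Add(j, j), Pow(Add(j, 20), -1)) = Mul(Mul(2, j), Pow(Add(20, j), -1)) = Mul(2, j, Pow(Add(20, j), -1)))
Add(Add(16559, -33575), Add(Function('F')(-27), Mul(-1, 16157))) = Add(Add(16559, -33575), Add(Mul(2, -27, Pow(Add(20, -27), -1)), Mul(-1, 16157))) = Add(-17016, Add(Mul(2, -27, Pow(-7, -1)), -16157)) = Add(-17016, Add(Mul(2, -27, Rational(-1, 7)), -16157)) = Add(-17016, Add(Rational(54, 7), -16157)) = Add(-17016, Rational(-113045, 7)) = Rational(-232157, 7)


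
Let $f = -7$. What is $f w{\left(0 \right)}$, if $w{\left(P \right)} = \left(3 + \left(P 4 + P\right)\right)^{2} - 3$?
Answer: $-42$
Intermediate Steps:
$w{\left(P \right)} = -3 + \left(3 + 5 P\right)^{2}$ ($w{\left(P \right)} = \left(3 + \left(4 P + P\right)\right)^{2} - 3 = \left(3 + 5 P\right)^{2} - 3 = -3 + \left(3 + 5 P\right)^{2}$)
$f w{\left(0 \right)} = - 7 \left(-3 + \left(3 + 5 \cdot 0\right)^{2}\right) = - 7 \left(-3 + \left(3 + 0\right)^{2}\right) = - 7 \left(-3 + 3^{2}\right) = - 7 \left(-3 + 9\right) = \left(-7\right) 6 = -42$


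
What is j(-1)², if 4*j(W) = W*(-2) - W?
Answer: 9/16 ≈ 0.56250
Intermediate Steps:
j(W) = -3*W/4 (j(W) = (W*(-2) - W)/4 = (-2*W - W)/4 = (-3*W)/4 = -3*W/4)
j(-1)² = (-¾*(-1))² = (¾)² = 9/16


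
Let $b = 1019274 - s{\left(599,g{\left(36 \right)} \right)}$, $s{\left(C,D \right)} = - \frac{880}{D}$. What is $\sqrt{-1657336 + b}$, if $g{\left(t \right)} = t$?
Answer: $\frac{i \sqrt{5742338}}{3} \approx 798.77 i$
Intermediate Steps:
$b = \frac{9173686}{9}$ ($b = 1019274 - - \frac{880}{36} = 1019274 - \left(-880\right) \frac{1}{36} = 1019274 - - \frac{220}{9} = 1019274 + \frac{220}{9} = \frac{9173686}{9} \approx 1.0193 \cdot 10^{6}$)
$\sqrt{-1657336 + b} = \sqrt{-1657336 + \frac{9173686}{9}} = \sqrt{- \frac{5742338}{9}} = \frac{i \sqrt{5742338}}{3}$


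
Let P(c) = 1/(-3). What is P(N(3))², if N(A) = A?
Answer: ⅑ ≈ 0.11111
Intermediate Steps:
P(c) = -⅓
P(N(3))² = (-⅓)² = ⅑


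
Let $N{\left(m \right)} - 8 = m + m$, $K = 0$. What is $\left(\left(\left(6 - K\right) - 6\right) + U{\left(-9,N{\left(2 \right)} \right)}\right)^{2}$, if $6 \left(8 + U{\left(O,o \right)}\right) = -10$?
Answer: $\frac{841}{9} \approx 93.444$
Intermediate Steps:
$N{\left(m \right)} = 8 + 2 m$ ($N{\left(m \right)} = 8 + \left(m + m\right) = 8 + 2 m$)
$U{\left(O,o \right)} = - \frac{29}{3}$ ($U{\left(O,o \right)} = -8 + \frac{1}{6} \left(-10\right) = -8 - \frac{5}{3} = - \frac{29}{3}$)
$\left(\left(\left(6 - K\right) - 6\right) + U{\left(-9,N{\left(2 \right)} \right)}\right)^{2} = \left(\left(\left(6 - 0\right) - 6\right) - \frac{29}{3}\right)^{2} = \left(\left(\left(6 + 0\right) - 6\right) - \frac{29}{3}\right)^{2} = \left(\left(6 - 6\right) - \frac{29}{3}\right)^{2} = \left(0 - \frac{29}{3}\right)^{2} = \left(- \frac{29}{3}\right)^{2} = \frac{841}{9}$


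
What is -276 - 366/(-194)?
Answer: -26589/97 ≈ -274.11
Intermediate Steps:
-276 - 366/(-194) = -276 - 366*(-1/194) = -276 + 183/97 = -26589/97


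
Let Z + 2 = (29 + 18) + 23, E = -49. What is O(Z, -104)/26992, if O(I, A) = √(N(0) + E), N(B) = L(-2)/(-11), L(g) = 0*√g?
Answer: I/3856 ≈ 0.00025934*I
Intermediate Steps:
L(g) = 0
N(B) = 0 (N(B) = 0/(-11) = 0*(-1/11) = 0)
Z = 68 (Z = -2 + ((29 + 18) + 23) = -2 + (47 + 23) = -2 + 70 = 68)
O(I, A) = 7*I (O(I, A) = √(0 - 49) = √(-49) = 7*I)
O(Z, -104)/26992 = (7*I)/26992 = (7*I)*(1/26992) = I/3856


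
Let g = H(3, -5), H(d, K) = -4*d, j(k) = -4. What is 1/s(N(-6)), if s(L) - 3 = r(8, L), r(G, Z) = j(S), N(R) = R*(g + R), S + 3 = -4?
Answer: -1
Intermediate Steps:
S = -7 (S = -3 - 4 = -7)
g = -12 (g = -4*3 = -12)
N(R) = R*(-12 + R)
r(G, Z) = -4
s(L) = -1 (s(L) = 3 - 4 = -1)
1/s(N(-6)) = 1/(-1) = -1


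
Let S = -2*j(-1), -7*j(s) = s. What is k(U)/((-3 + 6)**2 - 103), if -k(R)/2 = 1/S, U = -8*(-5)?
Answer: -7/94 ≈ -0.074468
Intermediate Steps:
j(s) = -s/7
U = 40
S = -2/7 (S = -(-2)*(-1)/7 = -2*1/7 = -2/7 ≈ -0.28571)
k(R) = 7 (k(R) = -2/(-2/7) = -2*(-7/2) = 7)
k(U)/((-3 + 6)**2 - 103) = 7/((-3 + 6)**2 - 103) = 7/(3**2 - 103) = 7/(9 - 103) = 7/(-94) = 7*(-1/94) = -7/94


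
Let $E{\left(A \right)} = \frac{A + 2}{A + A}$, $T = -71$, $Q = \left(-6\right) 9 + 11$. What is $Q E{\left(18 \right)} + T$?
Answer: $- \frac{854}{9} \approx -94.889$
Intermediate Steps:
$Q = -43$ ($Q = -54 + 11 = -43$)
$E{\left(A \right)} = \frac{2 + A}{2 A}$
$Q E{\left(18 \right)} + T = - 43 \frac{2 + 18}{2 \cdot 18} - 71 = - 43 \cdot \frac{1}{2} \cdot \frac{1}{18} \cdot 20 - 71 = \left(-43\right) \frac{5}{9} - 71 = - \frac{215}{9} - 71 = - \frac{854}{9}$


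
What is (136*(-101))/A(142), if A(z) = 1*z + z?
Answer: -3434/71 ≈ -48.366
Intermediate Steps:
A(z) = 2*z (A(z) = z + z = 2*z)
(136*(-101))/A(142) = (136*(-101))/((2*142)) = -13736/284 = -13736*1/284 = -3434/71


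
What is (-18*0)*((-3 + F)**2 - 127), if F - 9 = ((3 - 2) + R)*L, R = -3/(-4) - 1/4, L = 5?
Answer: 0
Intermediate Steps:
R = 1/2 (R = -3*(-1/4) - 1*1/4 = 3/4 - 1/4 = 1/2 ≈ 0.50000)
F = 33/2 (F = 9 + ((3 - 2) + 1/2)*5 = 9 + (1 + 1/2)*5 = 9 + (3/2)*5 = 9 + 15/2 = 33/2 ≈ 16.500)
(-18*0)*((-3 + F)**2 - 127) = (-18*0)*((-3 + 33/2)**2 - 127) = 0*((27/2)**2 - 127) = 0*(729/4 - 127) = 0*(221/4) = 0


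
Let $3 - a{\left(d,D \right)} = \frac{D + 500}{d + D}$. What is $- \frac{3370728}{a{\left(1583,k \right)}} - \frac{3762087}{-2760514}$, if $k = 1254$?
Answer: $- \frac{910279122868305}{643199762} \approx -1.4152 \cdot 10^{6}$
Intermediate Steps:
$a{\left(d,D \right)} = 3 - \frac{500 + D}{D + d}$ ($a{\left(d,D \right)} = 3 - \frac{D + 500}{d + D} = 3 - \frac{500 + D}{D + d}$)
$- \frac{3370728}{a{\left(1583,k \right)}} - \frac{3762087}{-2760514} = - \frac{3370728}{\frac{1}{1254 + 1583} \left(-500 + 2 \cdot 1254 + 3 \cdot 1583\right)} - \frac{3762087}{-2760514} = - \frac{3370728}{\frac{1}{2837} \left(-500 + 2508 + 4749\right)} - - \frac{3762087}{2760514} = - \frac{3370728}{\frac{1}{2837} \cdot 6757} + \frac{3762087}{2760514} = - \frac{3370728}{\frac{6757}{2837}} + \frac{3762087}{2760514} = \left(-3370728\right) \frac{2837}{6757} + \frac{3762087}{2760514} = - \frac{329750184}{233} + \frac{3762087}{2760514} = - \frac{910279122868305}{643199762}$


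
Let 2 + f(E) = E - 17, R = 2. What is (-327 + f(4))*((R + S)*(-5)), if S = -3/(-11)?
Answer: 42750/11 ≈ 3886.4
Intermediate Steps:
S = 3/11 (S = -3*(-1/11) = 3/11 ≈ 0.27273)
f(E) = -19 + E (f(E) = -2 + (E - 17) = -2 + (-17 + E) = -19 + E)
(-327 + f(4))*((R + S)*(-5)) = (-327 + (-19 + 4))*((2 + 3/11)*(-5)) = (-327 - 15)*((25/11)*(-5)) = -342*(-125/11) = 42750/11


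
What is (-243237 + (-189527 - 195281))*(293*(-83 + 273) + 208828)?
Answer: -166116646410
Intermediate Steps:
(-243237 + (-189527 - 195281))*(293*(-83 + 273) + 208828) = (-243237 - 384808)*(293*190 + 208828) = -628045*(55670 + 208828) = -628045*264498 = -166116646410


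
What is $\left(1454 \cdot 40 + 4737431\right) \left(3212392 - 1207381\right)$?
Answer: $9615212706501$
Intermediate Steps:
$\left(1454 \cdot 40 + 4737431\right) \left(3212392 - 1207381\right) = \left(58160 + 4737431\right) 2005011 = 4795591 \cdot 2005011 = 9615212706501$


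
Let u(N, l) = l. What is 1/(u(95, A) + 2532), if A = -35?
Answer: 1/2497 ≈ 0.00040048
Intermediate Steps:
1/(u(95, A) + 2532) = 1/(-35 + 2532) = 1/2497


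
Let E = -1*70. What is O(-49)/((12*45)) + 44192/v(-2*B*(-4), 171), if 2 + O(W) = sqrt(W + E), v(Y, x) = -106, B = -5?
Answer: -5965973/14310 + I*sqrt(119)/540 ≈ -416.91 + 0.020201*I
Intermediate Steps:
E = -70
O(W) = -2 + sqrt(-70 + W) (O(W) = -2 + sqrt(W - 70) = -2 + sqrt(-70 + W))
O(-49)/((12*45)) + 44192/v(-2*B*(-4), 171) = (-2 + sqrt(-70 - 49))/((12*45)) + 44192/(-106) = (-2 + sqrt(-119))/540 + 44192*(-1/106) = (-2 + I*sqrt(119))*(1/540) - 22096/53 = (-1/270 + I*sqrt(119)/540) - 22096/53 = -5965973/14310 + I*sqrt(119)/540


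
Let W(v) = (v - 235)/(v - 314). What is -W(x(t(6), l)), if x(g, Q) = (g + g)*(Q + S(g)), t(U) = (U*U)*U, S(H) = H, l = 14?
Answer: -99125/99046 ≈ -1.0008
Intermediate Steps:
t(U) = U³ (t(U) = U²*U = U³)
x(g, Q) = 2*g*(Q + g) (x(g, Q) = (g + g)*(Q + g) = (2*g)*(Q + g) = 2*g*(Q + g))
W(v) = (-235 + v)/(-314 + v)
-W(x(t(6), l)) = -(-235 + 2*6³*(14 + 6³))/(-314 + 2*6³*(14 + 6³)) = -(-235 + 2*216*(14 + 216))/(-314 + 2*216*(14 + 216)) = -(-235 + 2*216*230)/(-314 + 2*216*230) = -(-235 + 99360)/(-314 + 99360) = -99125/99046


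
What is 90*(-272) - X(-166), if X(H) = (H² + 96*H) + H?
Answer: -35934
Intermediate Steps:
X(H) = H² + 97*H
90*(-272) - X(-166) = 90*(-272) - (-166)*(97 - 166) = -24480 - (-166)*(-69) = -24480 - 1*11454 = -24480 - 11454 = -35934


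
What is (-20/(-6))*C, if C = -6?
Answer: -20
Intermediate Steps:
(-20/(-6))*C = -20/(-6)*(-6) = -20*(-⅙)*(-6) = (10/3)*(-6) = -20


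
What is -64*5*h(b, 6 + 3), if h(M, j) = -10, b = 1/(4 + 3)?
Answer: 3200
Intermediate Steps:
b = 1/7 ≈ 0.14286
-64*5*h(b, 6 + 3) = -64*5*(-10) = -320*(-10) = -1*(-3200) = 3200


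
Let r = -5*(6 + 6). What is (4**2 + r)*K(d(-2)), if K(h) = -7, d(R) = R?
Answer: 308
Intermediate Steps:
r = -60 (r = -5*12 = -60)
(4**2 + r)*K(d(-2)) = (4**2 - 60)*(-7) = (16 - 60)*(-7) = -44*(-7) = 308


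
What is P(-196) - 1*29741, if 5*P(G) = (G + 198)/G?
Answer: -14573091/490 ≈ -29741.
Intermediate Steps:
P(G) = (198 + G)/(5*G) (P(G) = ((G + 198)/G)/5 = ((198 + G)/G)/5 = (198 + G)/(5*G))
P(-196) - 1*29741 = (⅕)*(198 - 196)/(-196) - 1*29741 = (⅕)*(-1/196)*2 - 29741 = -1/490 - 29741 = -14573091/490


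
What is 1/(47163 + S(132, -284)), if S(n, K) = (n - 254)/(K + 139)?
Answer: 145/6838757 ≈ 2.1203e-5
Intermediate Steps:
S(n, K) = (-254 + n)/(139 + K)
1/(47163 + S(132, -284)) = 1/(47163 + (-254 + 132)/(139 - 284)) = 1/(47163 - 122/(-145)) = 1/(47163 - 1/145*(-122)) = 1/(47163 + 122/145) = 1/(6838757/145) = 145/6838757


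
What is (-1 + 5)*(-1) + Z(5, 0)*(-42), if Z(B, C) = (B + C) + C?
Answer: -214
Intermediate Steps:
Z(B, C) = B + 2*C
(-1 + 5)*(-1) + Z(5, 0)*(-42) = (-1 + 5)*(-1) + (5 + 2*0)*(-42) = 4*(-1) + (5 + 0)*(-42) = -4 + 5*(-42) = -4 - 210 = -214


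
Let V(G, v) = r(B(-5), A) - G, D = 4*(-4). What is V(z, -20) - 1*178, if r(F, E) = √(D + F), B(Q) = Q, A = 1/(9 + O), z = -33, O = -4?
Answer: -145 + I*√21 ≈ -145.0 + 4.5826*I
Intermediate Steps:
A = ⅕ (A = 1/(9 - 4) = 1/5 = ⅕ ≈ 0.20000)
D = -16
r(F, E) = √(-16 + F)
V(G, v) = -G + I*√21 (V(G, v) = √(-16 - 5) - G = √(-21) - G = I*√21 - G = -G + I*√21)
V(z, -20) - 1*178 = (-1*(-33) + I*√21) - 1*178 = (33 + I*√21) - 178 = -145 + I*√21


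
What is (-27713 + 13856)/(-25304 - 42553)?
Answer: 4619/22619 ≈ 0.20421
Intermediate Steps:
(-27713 + 13856)/(-25304 - 42553) = -13857/(-67857) = -13857*(-1/67857) = 4619/22619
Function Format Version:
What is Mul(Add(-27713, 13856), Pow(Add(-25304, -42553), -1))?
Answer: Rational(4619, 22619) ≈ 0.20421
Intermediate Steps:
Mul(Add(-27713, 13856), Pow(Add(-25304, -42553), -1)) = Mul(-13857, Pow(-67857, -1)) = Mul(-13857, Rational(-1, 67857)) = Rational(4619, 22619)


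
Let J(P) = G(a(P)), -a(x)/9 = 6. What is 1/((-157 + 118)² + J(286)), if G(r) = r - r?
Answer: 1/1521 ≈ 0.00065746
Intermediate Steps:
a(x) = -54 (a(x) = -9*6 = -54)
G(r) = 0
J(P) = 0
1/((-157 + 118)² + J(286)) = 1/((-157 + 118)² + 0) = 1/((-39)² + 0) = 1/(1521 + 0) = 1/1521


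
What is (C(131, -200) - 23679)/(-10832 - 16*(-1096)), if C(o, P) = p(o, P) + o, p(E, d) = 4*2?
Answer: -5885/1676 ≈ -3.5113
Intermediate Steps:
p(E, d) = 8
C(o, P) = 8 + o
(C(131, -200) - 23679)/(-10832 - 16*(-1096)) = ((8 + 131) - 23679)/(-10832 - 16*(-1096)) = (139 - 23679)/(-10832 + 17536) = -23540/6704 = -23540*1/6704 = -5885/1676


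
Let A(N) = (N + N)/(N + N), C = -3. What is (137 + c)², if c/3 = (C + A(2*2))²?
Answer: 22201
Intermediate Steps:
A(N) = 1 (A(N) = (2*N)/((2*N)) = (2*N)*(1/(2*N)) = 1)
c = 12 (c = 3*(-3 + 1)² = 3*(-2)² = 3*4 = 12)
(137 + c)² = (137 + 12)² = 149² = 22201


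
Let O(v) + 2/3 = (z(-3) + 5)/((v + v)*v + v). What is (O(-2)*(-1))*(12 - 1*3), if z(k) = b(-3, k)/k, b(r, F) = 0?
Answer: -3/2 ≈ -1.5000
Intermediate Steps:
z(k) = 0 (z(k) = 0/k = 0)
O(v) = -⅔ + 5/(v + 2*v²) (O(v) = -⅔ + (0 + 5)/((v + v)*v + v) = -⅔ + 5/((2*v)*v + v) = -⅔ + 5/(2*v² + v) = -⅔ + 5/(v + 2*v²))
(O(-2)*(-1))*(12 - 1*3) = (((⅓)*(15 - 4*(-2)² - 2*(-2))/(-2*(1 + 2*(-2))))*(-1))*(12 - 1*3) = (((⅓)*(-½)*(15 - 4*4 + 4)/(1 - 4))*(-1))*(12 - 3) = (((⅓)*(-½)*(15 - 16 + 4)/(-3))*(-1))*9 = (((⅓)*(-½)*(-⅓)*3)*(-1))*9 = ((⅙)*(-1))*9 = -⅙*9 = -3/2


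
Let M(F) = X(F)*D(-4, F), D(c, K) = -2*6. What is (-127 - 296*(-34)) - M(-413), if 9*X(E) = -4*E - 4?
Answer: 36403/3 ≈ 12134.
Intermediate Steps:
D(c, K) = -12
X(E) = -4/9 - 4*E/9 (X(E) = (-4*E - 4)/9 = (-4 - 4*E)/9 = -4/9 - 4*E/9)
M(F) = 16/3 + 16*F/3 (M(F) = (-4/9 - 4*F/9)*(-12) = 16/3 + 16*F/3)
(-127 - 296*(-34)) - M(-413) = (-127 - 296*(-34)) - (16/3 + (16/3)*(-413)) = (-127 + 10064) - (16/3 - 6608/3) = 9937 - 1*(-6592/3) = 9937 + 6592/3 = 36403/3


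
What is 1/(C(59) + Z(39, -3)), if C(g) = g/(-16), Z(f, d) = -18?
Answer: -16/347 ≈ -0.046109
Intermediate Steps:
C(g) = -g/16 (C(g) = g*(-1/16) = -g/16)
1/(C(59) + Z(39, -3)) = 1/(-1/16*59 - 18) = 1/(-59/16 - 18) = 1/(-347/16) = -16/347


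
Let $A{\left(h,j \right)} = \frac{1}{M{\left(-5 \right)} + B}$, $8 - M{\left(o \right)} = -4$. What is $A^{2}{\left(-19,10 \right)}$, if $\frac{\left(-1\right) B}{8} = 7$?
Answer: $\frac{1}{1936} \approx 0.00051653$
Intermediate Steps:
$B = -56$ ($B = \left(-8\right) 7 = -56$)
$M{\left(o \right)} = 12$ ($M{\left(o \right)} = 8 - -4 = 8 + 4 = 12$)
$A{\left(h,j \right)} = - \frac{1}{44}$ ($A{\left(h,j \right)} = \frac{1}{12 - 56} = \frac{1}{-44} = - \frac{1}{44}$)
$A^{2}{\left(-19,10 \right)} = \left(- \frac{1}{44}\right)^{2} = \frac{1}{1936}$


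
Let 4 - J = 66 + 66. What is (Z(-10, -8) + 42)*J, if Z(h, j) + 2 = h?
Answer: -3840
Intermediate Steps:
Z(h, j) = -2 + h
J = -128 (J = 4 - (66 + 66) = 4 - 1*132 = 4 - 132 = -128)
(Z(-10, -8) + 42)*J = ((-2 - 10) + 42)*(-128) = (-12 + 42)*(-128) = 30*(-128) = -3840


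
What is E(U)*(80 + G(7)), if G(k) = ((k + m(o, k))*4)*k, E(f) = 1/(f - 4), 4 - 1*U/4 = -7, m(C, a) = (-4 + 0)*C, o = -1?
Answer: 97/10 ≈ 9.7000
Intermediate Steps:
m(C, a) = -4*C
U = 44 (U = 16 - 4*(-7) = 16 + 28 = 44)
E(f) = 1/(-4 + f)
G(k) = k*(16 + 4*k) (G(k) = ((k - 4*(-1))*4)*k = ((k + 4)*4)*k = ((4 + k)*4)*k = (16 + 4*k)*k = k*(16 + 4*k))
E(U)*(80 + G(7)) = (80 + 4*7*(4 + 7))/(-4 + 44) = (80 + 4*7*11)/40 = (80 + 308)/40 = (1/40)*388 = 97/10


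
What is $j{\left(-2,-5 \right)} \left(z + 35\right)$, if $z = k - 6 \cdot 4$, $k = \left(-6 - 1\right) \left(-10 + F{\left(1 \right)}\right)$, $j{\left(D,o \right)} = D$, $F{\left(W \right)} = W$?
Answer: $-148$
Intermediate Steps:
$k = 63$ ($k = \left(-6 - 1\right) \left(-10 + 1\right) = \left(-6 + \left(-3 + 2\right)\right) \left(-9\right) = \left(-6 - 1\right) \left(-9\right) = \left(-7\right) \left(-9\right) = 63$)
$z = 39$ ($z = 63 - 6 \cdot 4 = 63 - 24 = 39$)
$j{\left(-2,-5 \right)} \left(z + 35\right) = - 2 \left(39 + 35\right) = \left(-2\right) 74 = -148$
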